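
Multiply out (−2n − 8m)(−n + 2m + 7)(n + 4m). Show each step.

(−2n − 8m)(−n + 2m + 7)(n + 4m)
= (2n^2 − 4mn − 14n + 8mn − 16m^2 − 56m)(n + 4m)    [distributive law]
= (2n^2 + 4mn − 14n − 16m^2 − 56m)(n + 4m)    [combine like terms]
= 2n^3 + 8mn^2 + 4mn^2 + 16m^2n − 14n^2 − 56mn − 16m^2n − 64m^3 − 56mn − 224m^2    [distributive law]
= 2n^3 + 12mn^2 − 14n^2 − 112mn − 64m^3 − 224m^2    [combine like terms]

2n^3 + 12mn^2 − 14n^2 − 112mn − 64m^3 − 224m^2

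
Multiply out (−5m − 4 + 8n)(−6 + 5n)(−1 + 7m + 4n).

(−5m − 4 + 8n)(−6 + 5n)(−1 + 7m + 4n)
= (30m − 25mn + 24 − 20n − 48n + 40n^2)(−1 + 7m + 4n)    [distributive law]
= (30m − 25mn + 24 − 68n + 40n^2)(−1 + 7m + 4n)    [combine like terms]
= −30m + 210m^2 + 120mn + 25mn − 175m^2n − 100mn^2 − 24 + 168m + 96n + 68n − 476mn − 272n^2 − 40n^2 + 280mn^2 + 160n^3    [distributive law]
= 138m + 210m^2 − 331mn − 175m^2n + 180mn^2 − 24 + 164n − 312n^2 + 160n^3    [combine like terms]

138m + 210m^2 − 331mn − 175m^2n + 180mn^2 − 24 + 164n − 312n^2 + 160n^3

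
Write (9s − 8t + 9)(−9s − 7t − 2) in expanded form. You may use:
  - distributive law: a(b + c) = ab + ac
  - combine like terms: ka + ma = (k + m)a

−81s^2 + 9st − 99s + 56t^2 − 47t − 18

(9s − 8t + 9)(−9s − 7t − 2)
= −81s^2 − 63st − 18s + 72st + 56t^2 + 16t − 81s − 63t − 18    [distributive law]
= −81s^2 + 9st − 99s + 56t^2 − 47t − 18    [combine like terms]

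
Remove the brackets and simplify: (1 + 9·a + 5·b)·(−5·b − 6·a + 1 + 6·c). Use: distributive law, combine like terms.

(1 + 9·a + 5·b)·(−5·b − 6·a + 1 + 6·c)
= −5·b − 6·a + 1 + 6·c − 45·a·b − 54·a^2 + 9·a + 54·a·c − 25·b^2 − 30·a·b + 5·b + 30·b·c    [distributive law]
= 3·a + 1 + 6·c − 75·a·b − 54·a^2 + 54·a·c − 25·b^2 + 30·b·c    [combine like terms]

3·a + 1 + 6·c − 75·a·b − 54·a^2 + 54·a·c − 25·b^2 + 30·b·c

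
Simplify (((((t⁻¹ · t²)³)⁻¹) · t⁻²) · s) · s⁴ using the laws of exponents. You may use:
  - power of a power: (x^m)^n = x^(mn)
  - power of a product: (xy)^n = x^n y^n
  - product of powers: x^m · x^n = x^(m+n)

(((((t⁻¹ · t²)³)⁻¹) · t⁻²) · s) · s⁴
= ((((t⁻¹ · t²)⁻³) · t⁻²) · s) · s⁴    [power of a power]
= (((((t⁻¹)⁻³) · ((t²)⁻³)) · t⁻²) · s) · s⁴    [power of a product]
= (((t³ · ((t²)⁻³)) · t⁻²) · s) · s⁴    [power of a power]
= (((t³ · t⁻⁶) · t⁻²) · s) · s⁴    [power of a power]
= ((t⁻³ · t⁻²) · s) · s⁴    [product of powers]
= (t⁻⁵ · s) · s⁴    [product of powers]
= s⁵t⁻⁵    [product of powers]

s⁵t⁻⁵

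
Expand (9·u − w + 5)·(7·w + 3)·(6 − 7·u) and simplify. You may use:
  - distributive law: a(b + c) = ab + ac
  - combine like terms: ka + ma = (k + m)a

(9·u − w + 5)·(7·w + 3)·(6 − 7·u)
= (63·u·w + 27·u − 7·w^2 − 3·w + 35·w + 15)·(6 − 7·u)    [distributive law]
= (63·u·w + 27·u − 7·w^2 + 32·w + 15)·(6 − 7·u)    [combine like terms]
= 378·u·w − 441·u^2·w + 162·u − 189·u^2 − 42·w^2 + 49·u·w^2 + 192·w − 224·u·w + 90 − 105·u    [distributive law]
= 154·u·w − 441·u^2·w + 57·u − 189·u^2 − 42·w^2 + 49·u·w^2 + 192·w + 90    [combine like terms]

154·u·w − 441·u^2·w + 57·u − 189·u^2 − 42·w^2 + 49·u·w^2 + 192·w + 90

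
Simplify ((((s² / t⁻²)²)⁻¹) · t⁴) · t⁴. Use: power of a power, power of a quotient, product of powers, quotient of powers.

((((s² / t⁻²)²)⁻¹) · t⁴) · t⁴
= (((s² / t⁻²)⁻²) · t⁴) · t⁴    [power of a power]
= ((((s²)⁻²) / ((t⁻²)⁻²)) · t⁴) · t⁴    [power of a quotient]
= ((s⁻⁴ / ((t⁻²)⁻²)) · t⁴) · t⁴    [power of a power]
= ((s⁻⁴ / t⁴) · t⁴) · t⁴    [power of a power]
= s⁻⁴t⁴    [quotient of powers; product of powers]

s⁻⁴t⁴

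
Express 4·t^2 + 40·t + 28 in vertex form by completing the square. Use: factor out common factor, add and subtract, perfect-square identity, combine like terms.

4·t^2 + 40·t + 28
= 4(t^2 + 10·t) + 28    [factor out 4 from the t-terms]
= 4(t^2 + 10·t + 25 − 25) + 28    [add and subtract 25 inside the bracket]
= 4(t + 5)^2 − 100 + 28    [perfect-square identity]
= 4(t + 5)^2 − 72    [combine constants]

4(t + 5)^2 − 72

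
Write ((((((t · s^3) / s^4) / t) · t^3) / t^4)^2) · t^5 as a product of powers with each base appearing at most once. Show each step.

((((((t · s^3) / s^4) / t) · t^3) / t^4)^2) · t^5
= ((((((t · s^3) / s^4) / t) · t^3)^2) / ((t^4)^2)) · t^5    [power of a quotient]
= ((((((t · s^3) / s^4) / t)^2) · ((t^3)^2)) / ((t^4)^2)) · t^5    [power of a product]
= ((((((t · s^3) / s^4)^2) / (t^2)) · ((t^3)^2)) / ((t^4)^2)) · t^5    [power of a quotient]
= ((((((t · s^3)^2) / ((s^4)^2)) / (t^2)) · ((t^3)^2)) / ((t^4)^2)) · t^5    [power of a quotient]
= ((((((t^2) · ((s^3)^2)) / ((s^4)^2)) / (t^2)) · ((t^3)^2)) / ((t^4)^2)) · t^5    [power of a product]
= (((((t^2 · s^6) / ((s^4)^2)) / (t^2)) · ((t^3)^2)) / ((t^4)^2)) · t^5    [power of a power]
= (((((t^2 · s^6) / s^8) / (t^2)) · ((t^3)^2)) / ((t^4)^2)) · t^5    [power of a power]
= (((((t^2 · s^6) / s^8) / t^2) · t^6) / ((t^4)^2)) · t^5    [power of a power]
= (((((t^2 · s^6) / s^8) / t^2) · t^6) / t^8) · t^5    [power of a power]
= s^(-2)t^3    [quotient of powers; product of powers]

s^(-2)t^3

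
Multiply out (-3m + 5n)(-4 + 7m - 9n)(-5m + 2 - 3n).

(-3m + 5n)(-4 + 7m - 9n)(-5m + 2 - 3n)
= (12m - 21m^2 + 27mn - 20n + 35mn - 45n^2)(-5m + 2 - 3n)    [distributive law]
= (12m - 21m^2 + 62mn - 20n - 45n^2)(-5m + 2 - 3n)    [combine like terms]
= -60m^2 + 24m - 36mn + 105m^3 - 42m^2 + 63m^2n - 310m^2n + 124mn - 186mn^2 + 100mn - 40n + 60n^2 + 225mn^2 - 90n^2 + 135n^3    [distributive law]
= -102m^2 + 24m + 188mn + 105m^3 - 247m^2n + 39mn^2 - 40n - 30n^2 + 135n^3    [combine like terms]

-102m^2 + 24m + 188mn + 105m^3 - 247m^2n + 39mn^2 - 40n - 30n^2 + 135n^3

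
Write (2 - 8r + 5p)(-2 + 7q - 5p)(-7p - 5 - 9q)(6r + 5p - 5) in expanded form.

(2 - 8r + 5p)(-2 + 7q - 5p)(-7p - 5 - 9q)(6r + 5p - 5)
= (-4 + 14q - 10p + 16r - 56qr + 40pr - 10p + 35pq - 25p^2)(-7p - 5 - 9q)(6r + 5p - 5)    [distributive law]
= (-4 + 14q - 20p + 16r - 56qr + 40pr + 35pq - 25p^2)(-7p - 5 - 9q)(6r + 5p - 5)    [combine like terms]
= (28p + 20 + 36q - 98pq - 70q - 126q^2 + 140p^2 + 100p + 180pq - 112pr - 80r - 144qr + 392pqr + 280qr + 504q^2r - 280p^2r - 200pr - 360pqr - 245p^2q - 175pq - 315pq^2 + 175p^3 + 125p^2 + 225p^2q)(6r + 5p - 5)    [distributive law]
= (128p + 20 - 34q - 93pq - 126q^2 + 265p^2 - 312pr - 80r + 136qr + 32pqr + 504q^2r - 280p^2r - 20p^2q - 315pq^2 + 175p^3)(6r + 5p - 5)    [combine like terms]
= 768pr + 640p^2 - 640p + 120r + 100p - 100 - 204qr - 170pq + 170q - 558pqr - 465p^2q + 465pq - 756q^2r - 630pq^2 + 630q^2 + 1590p^2r + 1325p^3 - 1325p^2 - 1872pr^2 - 1560p^2r + 1560pr - 480r^2 - 400pr + 400r + 816qr^2 + 680pqr - 680qr + 192pqr^2 + 160p^2qr - 160pqr + 3024q^2r^2 + 2520pq^2r - 2520q^2r - 1680p^2r^2 - 1400p^3r + 1400p^2r - 120p^2qr - 100p^3q + 100p^2q - 1890pq^2r - 1575p^2q^2 + 1575pq^2 + 1050p^3r + 875p^4 - 875p^3    [distributive law]
= 1928pr - 685p^2 - 540p + 520r - 100 - 884qr + 295pq + 170q - 38pqr - 365p^2q - 3276q^2r + 945pq^2 + 630q^2 + 1430p^2r + 450p^3 - 1872pr^2 - 480r^2 + 816qr^2 + 192pqr^2 + 40p^2qr + 3024q^2r^2 + 630pq^2r - 1680p^2r^2 - 350p^3r - 100p^3q - 1575p^2q^2 + 875p^4    [combine like terms]

1928pr - 685p^2 - 540p + 520r - 100 - 884qr + 295pq + 170q - 38pqr - 365p^2q - 3276q^2r + 945pq^2 + 630q^2 + 1430p^2r + 450p^3 - 1872pr^2 - 480r^2 + 816qr^2 + 192pqr^2 + 40p^2qr + 3024q^2r^2 + 630pq^2r - 1680p^2r^2 - 350p^3r - 100p^3q - 1575p^2q^2 + 875p^4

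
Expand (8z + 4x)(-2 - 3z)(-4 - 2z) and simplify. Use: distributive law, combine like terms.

64z + 128z² + 48z³ + 32x + 64xz + 24xz²

(8z + 4x)(-2 - 3z)(-4 - 2z)
= (-16z - 24z² - 8x - 12xz)(-4 - 2z)    [distributive law]
= 64z + 32z² + 96z² + 48z³ + 32x + 16xz + 48xz + 24xz²    [distributive law]
= 64z + 128z² + 48z³ + 32x + 64xz + 24xz²    [combine like terms]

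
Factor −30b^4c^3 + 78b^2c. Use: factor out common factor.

6b^2c(−5b^2c^2 + 13)

−30b^4c^3 + 78b^2c
= 6(−5b^4c^3 + 13b^2c)    [factor out 6]
= 6b^2c(−5b^2c^2 + 13)    [factor out b^2c]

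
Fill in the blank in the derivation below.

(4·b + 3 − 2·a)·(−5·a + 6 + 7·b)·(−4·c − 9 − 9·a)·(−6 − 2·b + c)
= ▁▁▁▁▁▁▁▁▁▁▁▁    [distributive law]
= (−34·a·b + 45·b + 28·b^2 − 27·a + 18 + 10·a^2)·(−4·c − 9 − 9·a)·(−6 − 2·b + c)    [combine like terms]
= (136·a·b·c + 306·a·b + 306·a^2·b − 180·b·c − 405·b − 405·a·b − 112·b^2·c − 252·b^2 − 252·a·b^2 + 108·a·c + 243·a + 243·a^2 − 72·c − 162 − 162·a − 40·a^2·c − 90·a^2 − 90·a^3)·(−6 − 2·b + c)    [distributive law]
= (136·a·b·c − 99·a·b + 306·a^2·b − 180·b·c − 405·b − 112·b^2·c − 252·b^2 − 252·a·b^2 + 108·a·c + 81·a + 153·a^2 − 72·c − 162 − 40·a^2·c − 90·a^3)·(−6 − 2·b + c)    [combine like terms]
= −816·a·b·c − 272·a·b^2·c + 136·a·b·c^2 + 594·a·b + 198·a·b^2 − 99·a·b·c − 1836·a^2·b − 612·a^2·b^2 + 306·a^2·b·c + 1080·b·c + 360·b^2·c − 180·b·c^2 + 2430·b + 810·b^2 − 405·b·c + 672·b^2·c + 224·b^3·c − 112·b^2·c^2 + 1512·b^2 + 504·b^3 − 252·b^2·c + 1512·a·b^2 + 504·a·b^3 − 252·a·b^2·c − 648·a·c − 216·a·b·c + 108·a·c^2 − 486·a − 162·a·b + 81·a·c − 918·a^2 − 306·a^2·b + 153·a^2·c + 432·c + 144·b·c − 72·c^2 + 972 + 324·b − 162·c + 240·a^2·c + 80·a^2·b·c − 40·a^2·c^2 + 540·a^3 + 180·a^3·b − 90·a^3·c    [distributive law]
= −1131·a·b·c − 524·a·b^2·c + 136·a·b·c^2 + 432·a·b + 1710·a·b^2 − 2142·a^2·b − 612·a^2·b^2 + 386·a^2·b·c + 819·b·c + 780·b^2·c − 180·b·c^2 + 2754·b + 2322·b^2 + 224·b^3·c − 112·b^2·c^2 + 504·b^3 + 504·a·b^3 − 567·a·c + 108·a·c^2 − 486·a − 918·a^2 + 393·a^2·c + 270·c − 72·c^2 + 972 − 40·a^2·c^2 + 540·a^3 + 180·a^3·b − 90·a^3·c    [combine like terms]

Applying distributive law to the line above:

(−20·a·b + 24·b + 28·b^2 − 15·a + 18 + 21·b + 10·a^2 − 12·a − 14·a·b)·(−4·c − 9 − 9·a)·(−6 − 2·b + c)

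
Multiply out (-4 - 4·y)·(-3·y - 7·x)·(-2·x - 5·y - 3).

(-4 - 4·y)·(-3·y - 7·x)·(-2·x - 5·y - 3)
= (12·y + 28·x + 12·y^2 + 28·x·y)·(-2·x - 5·y - 3)    [distributive law]
= -24·x·y - 60·y^2 - 36·y - 56·x^2 - 140·x·y - 84·x - 24·x·y^2 - 60·y^3 - 36·y^2 - 56·x^2·y - 140·x·y^2 - 84·x·y    [distributive law]
= -248·x·y - 96·y^2 - 36·y - 56·x^2 - 84·x - 164·x·y^2 - 60·y^3 - 56·x^2·y    [combine like terms]

-248·x·y - 96·y^2 - 36·y - 56·x^2 - 84·x - 164·x·y^2 - 60·y^3 - 56·x^2·y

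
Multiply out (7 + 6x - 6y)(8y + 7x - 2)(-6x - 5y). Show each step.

(7 + 6x - 6y)(8y + 7x - 2)(-6x - 5y)
= (56y + 49x - 14 + 48xy + 42x² - 12x - 48y² - 42xy + 12y)(-6x - 5y)    [distributive law]
= (68y + 37x - 14 + 6xy + 42x² - 48y²)(-6x - 5y)    [combine like terms]
= -408xy - 340y² - 222x² - 185xy + 84x + 70y - 36x²y - 30xy² - 252x³ - 210x²y + 288xy² + 240y³    [distributive law]
= -593xy - 340y² - 222x² + 84x + 70y - 246x²y + 258xy² - 252x³ + 240y³    [combine like terms]

-593xy - 340y² - 222x² + 84x + 70y - 246x²y + 258xy² - 252x³ + 240y³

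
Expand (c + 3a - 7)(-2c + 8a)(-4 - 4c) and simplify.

-48c^2 + 8c^3 + 216ac - 8ac^2 - 96a^2 - 96a^2c - 56c + 224a

(c + 3a - 7)(-2c + 8a)(-4 - 4c)
= (-2c^2 + 8ac - 6ac + 24a^2 + 14c - 56a)(-4 - 4c)    [distributive law]
= (-2c^2 + 2ac + 24a^2 + 14c - 56a)(-4 - 4c)    [combine like terms]
= 8c^2 + 8c^3 - 8ac - 8ac^2 - 96a^2 - 96a^2c - 56c - 56c^2 + 224a + 224ac    [distributive law]
= -48c^2 + 8c^3 + 216ac - 8ac^2 - 96a^2 - 96a^2c - 56c + 224a    [combine like terms]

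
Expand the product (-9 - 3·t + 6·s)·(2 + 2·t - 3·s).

(-9 - 3·t + 6·s)·(2 + 2·t - 3·s)
= -18 - 18·t + 27·s - 6·t - 6·t^2 + 9·s·t + 12·s + 12·s·t - 18·s^2    [distributive law]
= -18 - 24·t + 39·s - 6·t^2 + 21·s·t - 18·s^2    [combine like terms]

-18 - 24·t + 39·s - 6·t^2 + 21·s·t - 18·s^2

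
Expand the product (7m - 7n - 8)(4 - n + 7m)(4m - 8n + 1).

-63m^2 + 88mn - 156m - 616m^2n + 476mn^2 + 196m^3 + 167n^2 + 236n - 56n^3 - 32

(7m - 7n - 8)(4 - n + 7m)(4m - 8n + 1)
= (28m - 7mn + 49m^2 - 28n + 7n^2 - 49mn - 32 + 8n - 56m)(4m - 8n + 1)    [distributive law]
= (-28m - 56mn + 49m^2 - 20n + 7n^2 - 32)(4m - 8n + 1)    [combine like terms]
= -112m^2 + 224mn - 28m - 224m^2n + 448mn^2 - 56mn + 196m^3 - 392m^2n + 49m^2 - 80mn + 160n^2 - 20n + 28mn^2 - 56n^3 + 7n^2 - 128m + 256n - 32    [distributive law]
= -63m^2 + 88mn - 156m - 616m^2n + 476mn^2 + 196m^3 + 167n^2 + 236n - 56n^3 - 32    [combine like terms]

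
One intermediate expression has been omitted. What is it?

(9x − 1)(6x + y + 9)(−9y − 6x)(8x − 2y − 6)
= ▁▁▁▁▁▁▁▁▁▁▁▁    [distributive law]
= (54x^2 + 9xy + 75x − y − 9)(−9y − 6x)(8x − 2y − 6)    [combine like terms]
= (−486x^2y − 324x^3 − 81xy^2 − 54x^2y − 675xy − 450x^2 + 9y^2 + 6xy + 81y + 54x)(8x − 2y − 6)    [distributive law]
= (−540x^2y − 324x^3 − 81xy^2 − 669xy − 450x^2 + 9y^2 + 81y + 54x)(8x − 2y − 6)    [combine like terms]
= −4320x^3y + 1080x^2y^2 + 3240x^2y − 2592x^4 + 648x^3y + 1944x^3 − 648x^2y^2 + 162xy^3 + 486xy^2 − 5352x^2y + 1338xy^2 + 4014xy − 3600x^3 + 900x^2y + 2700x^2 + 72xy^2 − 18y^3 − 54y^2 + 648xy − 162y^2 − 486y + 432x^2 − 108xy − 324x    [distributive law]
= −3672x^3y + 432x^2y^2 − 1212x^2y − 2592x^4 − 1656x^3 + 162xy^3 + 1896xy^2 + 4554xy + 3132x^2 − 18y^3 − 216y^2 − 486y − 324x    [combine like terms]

By distributive law:

(54x^2 + 9xy + 81x − 6x − y − 9)(−9y − 6x)(8x − 2y − 6)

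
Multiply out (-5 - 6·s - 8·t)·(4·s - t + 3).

-38·s - 19·t - 15 - 24·s^2 - 26·s·t + 8·t^2

(-5 - 6·s - 8·t)·(4·s - t + 3)
= -20·s + 5·t - 15 - 24·s^2 + 6·s·t - 18·s - 32·s·t + 8·t^2 - 24·t    [distributive law]
= -38·s - 19·t - 15 - 24·s^2 - 26·s·t + 8·t^2    [combine like terms]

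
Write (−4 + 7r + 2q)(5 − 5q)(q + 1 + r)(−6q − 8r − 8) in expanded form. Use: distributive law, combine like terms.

−220q^2 − 410qr + 40q + 40r + 160 − 400r^2 − 40q^3 + 20q^2r − 170qr^2 − 280r^3 + 350q^3r + 570q^2r^2 + 280qr^3 + 60q^4

(−4 + 7r + 2q)(5 − 5q)(q + 1 + r)(−6q − 8r − 8)
= (−20 + 20q + 35r − 35qr + 10q − 10q^2)(q + 1 + r)(−6q − 8r − 8)    [distributive law]
= (−20 + 30q + 35r − 35qr − 10q^2)(q + 1 + r)(−6q − 8r − 8)    [combine like terms]
= (−20q − 20 − 20r + 30q^2 + 30q + 30qr + 35qr + 35r + 35r^2 − 35q^2r − 35qr − 35qr^2 − 10q^3 − 10q^2 − 10q^2r)(−6q − 8r − 8)    [distributive law]
= (10q − 20 + 15r + 20q^2 + 30qr + 35r^2 − 45q^2r − 35qr^2 − 10q^3)(−6q − 8r − 8)    [combine like terms]
= −60q^2 − 80qr − 80q + 120q + 160r + 160 − 90qr − 120r^2 − 120r − 120q^3 − 160q^2r − 160q^2 − 180q^2r − 240qr^2 − 240qr − 210qr^2 − 280r^3 − 280r^2 + 270q^3r + 360q^2r^2 + 360q^2r + 210q^2r^2 + 280qr^3 + 280qr^2 + 60q^4 + 80q^3r + 80q^3    [distributive law]
= −220q^2 − 410qr + 40q + 40r + 160 − 400r^2 − 40q^3 + 20q^2r − 170qr^2 − 280r^3 + 350q^3r + 570q^2r^2 + 280qr^3 + 60q^4    [combine like terms]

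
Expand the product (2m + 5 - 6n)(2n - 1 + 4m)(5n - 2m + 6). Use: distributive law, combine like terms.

-76mn^2 + 80m^2n - 62mn + 12m^2 + 118m - 16m^3 + 8n^2 + 71n - 30 - 60n^3

(2m + 5 - 6n)(2n - 1 + 4m)(5n - 2m + 6)
= (4mn - 2m + 8m^2 + 10n - 5 + 20m - 12n^2 + 6n - 24mn)(5n - 2m + 6)    [distributive law]
= (-20mn + 18m + 8m^2 + 16n - 5 - 12n^2)(5n - 2m + 6)    [combine like terms]
= -100mn^2 + 40m^2n - 120mn + 90mn - 36m^2 + 108m + 40m^2n - 16m^3 + 48m^2 + 80n^2 - 32mn + 96n - 25n + 10m - 30 - 60n^3 + 24mn^2 - 72n^2    [distributive law]
= -76mn^2 + 80m^2n - 62mn + 12m^2 + 118m - 16m^3 + 8n^2 + 71n - 30 - 60n^3    [combine like terms]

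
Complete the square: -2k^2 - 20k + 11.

-2k^2 - 20k + 11
= -2(k^2 + 10k) + 11    [factor out -2 from the k-terms]
= -2(k^2 + 10k + 25 - 25) + 11    [add and subtract 25 inside the bracket]
= -2(k + 5)^2 + 50 + 11    [perfect-square identity]
= -2(k + 5)^2 + 61    [combine constants]

-2(k + 5)^2 + 61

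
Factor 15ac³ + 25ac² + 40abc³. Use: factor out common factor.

5ac²(3c + 5 + 8bc)

15ac³ + 25ac² + 40abc³
= 5(3ac³ + 5ac² + 8abc³)    [factor out 5]
= 5ac²(3c + 5 + 8bc)    [factor out ac²]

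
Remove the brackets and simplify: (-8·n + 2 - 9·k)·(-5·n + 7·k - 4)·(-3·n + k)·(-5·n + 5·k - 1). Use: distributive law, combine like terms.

(-8·n + 2 - 9·k)·(-5·n + 7·k - 4)·(-3·n + k)·(-5·n + 5·k - 1)
= (40·n^2 - 56·k·n + 32·n - 10·n + 14·k - 8 + 45·k·n - 63·k^2 + 36·k)·(-3·n + k)·(-5·n + 5·k - 1)    [distributive law]
= (40·n^2 - 11·k·n + 22·n + 50·k - 8 - 63·k^2)·(-3·n + k)·(-5·n + 5·k - 1)    [combine like terms]
= (-120·n^3 + 40·k·n^2 + 33·k·n^2 - 11·k^2·n - 66·n^2 + 22·k·n - 150·k·n + 50·k^2 + 24·n - 8·k + 189·k^2·n - 63·k^3)·(-5·n + 5·k - 1)    [distributive law]
= (-120·n^3 + 73·k·n^2 + 178·k^2·n - 66·n^2 - 128·k·n + 50·k^2 + 24·n - 8·k - 63·k^3)·(-5·n + 5·k - 1)    [combine like terms]
= 600·n^4 - 600·k·n^3 + 120·n^3 - 365·k·n^3 + 365·k^2·n^2 - 73·k·n^2 - 890·k^2·n^2 + 890·k^3·n - 178·k^2·n + 330·n^3 - 330·k·n^2 + 66·n^2 + 640·k·n^2 - 640·k^2·n + 128·k·n - 250·k^2·n + 250·k^3 - 50·k^2 - 120·n^2 + 120·k·n - 24·n + 40·k·n - 40·k^2 + 8·k + 315·k^3·n - 315·k^4 + 63·k^3    [distributive law]
= 600·n^4 - 965·k·n^3 + 450·n^3 - 525·k^2·n^2 + 237·k·n^2 + 1205·k^3·n - 1068·k^2·n - 54·n^2 + 288·k·n + 313·k^3 - 90·k^2 - 24·n + 8·k - 315·k^4    [combine like terms]

600·n^4 - 965·k·n^3 + 450·n^3 - 525·k^2·n^2 + 237·k·n^2 + 1205·k^3·n - 1068·k^2·n - 54·n^2 + 288·k·n + 313·k^3 - 90·k^2 - 24·n + 8·k - 315·k^4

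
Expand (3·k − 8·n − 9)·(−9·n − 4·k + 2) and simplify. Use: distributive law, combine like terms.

(3·k − 8·n − 9)·(−9·n − 4·k + 2)
= −27·k·n − 12·k² + 6·k + 72·n² + 32·k·n − 16·n + 81·n + 36·k − 18    [distributive law]
= 5·k·n − 12·k² + 42·k + 72·n² + 65·n − 18    [combine like terms]

5·k·n − 12·k² + 42·k + 72·n² + 65·n − 18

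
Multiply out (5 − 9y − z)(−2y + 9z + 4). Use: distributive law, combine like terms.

(5 − 9y − z)(−2y + 9z + 4)
= −10y + 45z + 20 + 18y^2 − 81yz − 36y + 2yz − 9z^2 − 4z    [distributive law]
= −46y + 41z + 20 + 18y^2 − 79yz − 9z^2    [combine like terms]

−46y + 41z + 20 + 18y^2 − 79yz − 9z^2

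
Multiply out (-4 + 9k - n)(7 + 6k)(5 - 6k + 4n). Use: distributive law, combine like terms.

-140 + 363k - 147n + 36k^2 + 168kn - 324k^3 + 252k^2n - 28n^2 - 24kn^2

(-4 + 9k - n)(7 + 6k)(5 - 6k + 4n)
= (-28 - 24k + 63k + 54k^2 - 7n - 6kn)(5 - 6k + 4n)    [distributive law]
= (-28 + 39k + 54k^2 - 7n - 6kn)(5 - 6k + 4n)    [combine like terms]
= -140 + 168k - 112n + 195k - 234k^2 + 156kn + 270k^2 - 324k^3 + 216k^2n - 35n + 42kn - 28n^2 - 30kn + 36k^2n - 24kn^2    [distributive law]
= -140 + 363k - 147n + 36k^2 + 168kn - 324k^3 + 252k^2n - 28n^2 - 24kn^2    [combine like terms]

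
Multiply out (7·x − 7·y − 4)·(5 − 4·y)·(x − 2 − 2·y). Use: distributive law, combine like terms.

35·x² − 90·x − 33·x·y − 28·x²·y + 84·x·y² + 78·y − 18·y² − 56·y³ + 40

(7·x − 7·y − 4)·(5 − 4·y)·(x − 2 − 2·y)
= (35·x − 28·x·y − 35·y + 28·y² − 20 + 16·y)·(x − 2 − 2·y)    [distributive law]
= (35·x − 28·x·y − 19·y + 28·y² − 20)·(x − 2 − 2·y)    [combine like terms]
= 35·x² − 70·x − 70·x·y − 28·x²·y + 56·x·y + 56·x·y² − 19·x·y + 38·y + 38·y² + 28·x·y² − 56·y² − 56·y³ − 20·x + 40 + 40·y    [distributive law]
= 35·x² − 90·x − 33·x·y − 28·x²·y + 84·x·y² + 78·y − 18·y² − 56·y³ + 40    [combine like terms]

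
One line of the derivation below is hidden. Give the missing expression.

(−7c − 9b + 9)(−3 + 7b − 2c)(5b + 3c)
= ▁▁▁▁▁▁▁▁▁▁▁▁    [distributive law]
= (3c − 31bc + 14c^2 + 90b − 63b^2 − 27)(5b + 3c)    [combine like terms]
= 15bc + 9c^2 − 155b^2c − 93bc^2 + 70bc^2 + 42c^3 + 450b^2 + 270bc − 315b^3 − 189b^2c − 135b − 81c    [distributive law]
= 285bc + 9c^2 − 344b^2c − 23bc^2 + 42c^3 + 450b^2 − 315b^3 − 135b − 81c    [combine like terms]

Applying distributive law to the line above:

(21c − 49bc + 14c^2 + 27b − 63b^2 + 18bc − 27 + 63b − 18c)(5b + 3c)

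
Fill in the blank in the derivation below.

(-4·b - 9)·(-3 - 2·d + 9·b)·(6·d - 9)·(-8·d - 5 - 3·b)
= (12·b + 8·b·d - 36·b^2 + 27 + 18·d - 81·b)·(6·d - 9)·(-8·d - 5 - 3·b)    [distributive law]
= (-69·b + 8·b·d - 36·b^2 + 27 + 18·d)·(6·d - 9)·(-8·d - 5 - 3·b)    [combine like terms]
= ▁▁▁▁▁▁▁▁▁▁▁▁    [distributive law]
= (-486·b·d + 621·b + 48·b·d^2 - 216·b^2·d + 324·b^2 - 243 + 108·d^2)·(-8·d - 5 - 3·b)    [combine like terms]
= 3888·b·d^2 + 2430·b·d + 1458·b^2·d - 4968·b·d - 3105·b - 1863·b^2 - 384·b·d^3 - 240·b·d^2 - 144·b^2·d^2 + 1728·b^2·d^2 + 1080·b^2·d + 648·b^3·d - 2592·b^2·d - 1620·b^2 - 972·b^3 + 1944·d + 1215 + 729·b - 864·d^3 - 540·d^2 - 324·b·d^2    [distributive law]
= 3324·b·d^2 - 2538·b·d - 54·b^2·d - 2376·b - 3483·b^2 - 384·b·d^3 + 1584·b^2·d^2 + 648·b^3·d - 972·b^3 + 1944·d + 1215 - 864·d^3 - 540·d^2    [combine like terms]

After distributive law, the bracketed line is:

(-414·b·d + 621·b + 48·b·d^2 - 72·b·d - 216·b^2·d + 324·b^2 + 162·d - 243 + 108·d^2 - 162·d)·(-8·d - 5 - 3·b)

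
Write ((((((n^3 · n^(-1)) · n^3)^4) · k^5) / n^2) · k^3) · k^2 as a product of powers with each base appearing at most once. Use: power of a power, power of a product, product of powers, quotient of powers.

((((((n^3 · n^(-1)) · n^3)^4) · k^5) / n^2) · k^3) · k^2
= ((((((n^3 · n^(-1))^4) · ((n^3)^4)) · k^5) / n^2) · k^3) · k^2    [power of a product]
= (((((((n^3)^4) · ((n^(-1))^4)) · ((n^3)^4)) · k^5) / n^2) · k^3) · k^2    [power of a product]
= (((((n^12 · ((n^(-1))^4)) · ((n^3)^4)) · k^5) / n^2) · k^3) · k^2    [power of a power]
= (((((n^12 · n^(-4)) · ((n^3)^4)) · k^5) / n^2) · k^3) · k^2    [power of a power]
= ((((n^8 · ((n^3)^4)) · k^5) / n^2) · k^3) · k^2    [product of powers]
= ((((n^8 · n^12) · k^5) / n^2) · k^3) · k^2    [power of a power]
= (((n^20 · k^5) / n^2) · k^3) · k^2    [product of powers]
= k^10n^18    [quotient of powers; product of powers]

k^10n^18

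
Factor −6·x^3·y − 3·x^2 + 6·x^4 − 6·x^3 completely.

−6·x^3·y − 3·x^2 + 6·x^4 − 6·x^3
= 3(−2·x^3·y − x^2 + 2·x^4 − 2·x^3)    [factor out 3]
= 3·x^2(−2·x·y − 1 + 2·x^2 − 2·x)    [factor out x^2]

3·x^2(−2·x·y − 1 + 2·x^2 − 2·x)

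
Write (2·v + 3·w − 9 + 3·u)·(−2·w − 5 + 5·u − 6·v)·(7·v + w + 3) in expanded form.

−166·v^2·w − 64·v·w^2 − v·w + 272·v^2 + 447·v − 56·u·v^2 + 55·u·v·w − 444·u·v − 84·v^3 − 6·w^3 − 15·w^2 + 54·w + 9·u·w^2 − 33·u·w + 135 − 180·u + 105·u^2·v + 15·u^2·w + 45·u^2

(2·v + 3·w − 9 + 3·u)·(−2·w − 5 + 5·u − 6·v)·(7·v + w + 3)
= (−4·v·w − 10·v + 10·u·v − 12·v^2 − 6·w^2 − 15·w + 15·u·w − 18·v·w + 18·w + 45 − 45·u + 54·v − 6·u·w − 15·u + 15·u^2 − 18·u·v)·(7·v + w + 3)    [distributive law]
= (−22·v·w + 44·v − 8·u·v − 12·v^2 − 6·w^2 + 3·w + 9·u·w + 45 − 60·u + 15·u^2)·(7·v + w + 3)    [combine like terms]
= −154·v^2·w − 22·v·w^2 − 66·v·w + 308·v^2 + 44·v·w + 132·v − 56·u·v^2 − 8·u·v·w − 24·u·v − 84·v^3 − 12·v^2·w − 36·v^2 − 42·v·w^2 − 6·w^3 − 18·w^2 + 21·v·w + 3·w^2 + 9·w + 63·u·v·w + 9·u·w^2 + 27·u·w + 315·v + 45·w + 135 − 420·u·v − 60·u·w − 180·u + 105·u^2·v + 15·u^2·w + 45·u^2    [distributive law]
= −166·v^2·w − 64·v·w^2 − v·w + 272·v^2 + 447·v − 56·u·v^2 + 55·u·v·w − 444·u·v − 84·v^3 − 6·w^3 − 15·w^2 + 54·w + 9·u·w^2 − 33·u·w + 135 − 180·u + 105·u^2·v + 15·u^2·w + 45·u^2    [combine like terms]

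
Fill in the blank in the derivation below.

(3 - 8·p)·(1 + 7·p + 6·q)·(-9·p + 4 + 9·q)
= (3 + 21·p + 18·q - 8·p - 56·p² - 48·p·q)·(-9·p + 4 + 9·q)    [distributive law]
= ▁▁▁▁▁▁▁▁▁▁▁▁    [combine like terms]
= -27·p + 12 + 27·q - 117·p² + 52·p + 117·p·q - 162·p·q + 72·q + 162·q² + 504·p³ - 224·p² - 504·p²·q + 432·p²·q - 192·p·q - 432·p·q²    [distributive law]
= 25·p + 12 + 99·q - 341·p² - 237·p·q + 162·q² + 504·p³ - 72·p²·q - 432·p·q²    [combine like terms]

After combine like terms, the bracketed line is:

(3 + 13·p + 18·q - 56·p² - 48·p·q)·(-9·p + 4 + 9·q)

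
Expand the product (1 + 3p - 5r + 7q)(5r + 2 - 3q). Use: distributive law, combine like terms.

-5r + 2 + 11q + 15pr + 6p - 9pq - 25r^2 + 50qr - 21q^2

(1 + 3p - 5r + 7q)(5r + 2 - 3q)
= 5r + 2 - 3q + 15pr + 6p - 9pq - 25r^2 - 10r + 15qr + 35qr + 14q - 21q^2    [distributive law]
= -5r + 2 + 11q + 15pr + 6p - 9pq - 25r^2 + 50qr - 21q^2    [combine like terms]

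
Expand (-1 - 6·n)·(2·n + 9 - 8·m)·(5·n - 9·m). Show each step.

(-1 - 6·n)·(2·n + 9 - 8·m)·(5·n - 9·m)
= (-2·n - 9 + 8·m - 12·n² - 54·n + 48·m·n)·(5·n - 9·m)    [distributive law]
= (-56·n - 9 + 8·m - 12·n² + 48·m·n)·(5·n - 9·m)    [combine like terms]
= -280·n² + 504·m·n - 45·n + 81·m + 40·m·n - 72·m² - 60·n³ + 108·m·n² + 240·m·n² - 432·m²·n    [distributive law]
= -280·n² + 544·m·n - 45·n + 81·m - 72·m² - 60·n³ + 348·m·n² - 432·m²·n    [combine like terms]

-280·n² + 544·m·n - 45·n + 81·m - 72·m² - 60·n³ + 348·m·n² - 432·m²·n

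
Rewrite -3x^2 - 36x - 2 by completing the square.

-3(x + 6)^2 + 106

-3x^2 - 36x - 2
= -3(x^2 + 12x) - 2    [factor out -3 from the x-terms]
= -3(x^2 + 12x + 36 - 36) - 2    [add and subtract 36 inside the bracket]
= -3(x + 6)^2 + 108 - 2    [perfect-square identity]
= -3(x + 6)^2 + 106    [combine constants]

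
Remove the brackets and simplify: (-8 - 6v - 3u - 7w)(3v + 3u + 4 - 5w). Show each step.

-48v - 36u - 32 + 12w - 18v² - 27uv + 9vw - 9u² - 6uw + 35w²

(-8 - 6v - 3u - 7w)(3v + 3u + 4 - 5w)
= -24v - 24u - 32 + 40w - 18v² - 18uv - 24v + 30vw - 9uv - 9u² - 12u + 15uw - 21vw - 21uw - 28w + 35w²    [distributive law]
= -48v - 36u - 32 + 12w - 18v² - 27uv + 9vw - 9u² - 6uw + 35w²    [combine like terms]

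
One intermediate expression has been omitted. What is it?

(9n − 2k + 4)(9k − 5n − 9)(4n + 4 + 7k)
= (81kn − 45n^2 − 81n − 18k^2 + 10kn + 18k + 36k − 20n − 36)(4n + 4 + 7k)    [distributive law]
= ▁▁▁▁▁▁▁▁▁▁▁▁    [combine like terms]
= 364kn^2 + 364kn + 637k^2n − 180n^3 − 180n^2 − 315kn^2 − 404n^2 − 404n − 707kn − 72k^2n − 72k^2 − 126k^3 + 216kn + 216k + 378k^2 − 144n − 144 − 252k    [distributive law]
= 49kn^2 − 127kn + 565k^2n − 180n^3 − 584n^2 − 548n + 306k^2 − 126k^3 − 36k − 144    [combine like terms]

After combine like terms, the bracketed line is:

(91kn − 45n^2 − 101n − 18k^2 + 54k − 36)(4n + 4 + 7k)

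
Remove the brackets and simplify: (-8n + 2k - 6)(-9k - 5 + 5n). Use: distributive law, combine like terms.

82kn + 10n - 40n² - 18k² + 44k + 30

(-8n + 2k - 6)(-9k - 5 + 5n)
= 72kn + 40n - 40n² - 18k² - 10k + 10kn + 54k + 30 - 30n    [distributive law]
= 82kn + 10n - 40n² - 18k² + 44k + 30    [combine like terms]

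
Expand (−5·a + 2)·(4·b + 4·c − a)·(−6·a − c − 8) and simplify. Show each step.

(−5·a + 2)·(4·b + 4·c − a)·(−6·a − c − 8)
= (−20·a·b − 20·a·c + 5·a² + 8·b + 8·c − 2·a)·(−6·a − c − 8)    [distributive law]
= 120·a²·b + 20·a·b·c + 160·a·b + 120·a²·c + 20·a·c² + 160·a·c − 30·a³ − 5·a²·c − 40·a² − 48·a·b − 8·b·c − 64·b − 48·a·c − 8·c² − 64·c + 12·a² + 2·a·c + 16·a    [distributive law]
= 120·a²·b + 20·a·b·c + 112·a·b + 115·a²·c + 20·a·c² + 114·a·c − 30·a³ − 28·a² − 8·b·c − 64·b − 8·c² − 64·c + 16·a    [combine like terms]

120·a²·b + 20·a·b·c + 112·a·b + 115·a²·c + 20·a·c² + 114·a·c − 30·a³ − 28·a² − 8·b·c − 64·b − 8·c² − 64·c + 16·a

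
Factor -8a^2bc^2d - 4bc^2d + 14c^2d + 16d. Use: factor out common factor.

-8a^2bc^2d - 4bc^2d + 14c^2d + 16d
= 2(-4a^2bc^2d - 2bc^2d + 7c^2d + 8d)    [factor out 2]
= 2d(-4a^2bc^2 - 2bc^2 + 7c^2 + 8)    [factor out d]

2d(-4a^2bc^2 - 2bc^2 + 7c^2 + 8)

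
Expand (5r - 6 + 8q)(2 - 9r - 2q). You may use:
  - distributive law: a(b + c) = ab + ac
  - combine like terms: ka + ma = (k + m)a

64r - 45r^2 - 82qr - 12 + 28q - 16q^2

(5r - 6 + 8q)(2 - 9r - 2q)
= 10r - 45r^2 - 10qr - 12 + 54r + 12q + 16q - 72qr - 16q^2    [distributive law]
= 64r - 45r^2 - 82qr - 12 + 28q - 16q^2    [combine like terms]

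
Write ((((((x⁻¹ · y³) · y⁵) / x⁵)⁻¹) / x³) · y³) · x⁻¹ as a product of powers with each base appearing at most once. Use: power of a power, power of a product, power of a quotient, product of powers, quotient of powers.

x²·y⁻⁵

((((((x⁻¹ · y³) · y⁵) / x⁵)⁻¹) / x³) · y³) · x⁻¹
= ((((((x⁻¹ · y³) · y⁵)⁻¹) / ((x⁵)⁻¹)) / x³) · y³) · x⁻¹    [power of a quotient]
= ((((((x⁻¹ · y³)⁻¹) · ((y⁵)⁻¹)) / ((x⁵)⁻¹)) / x³) · y³) · x⁻¹    [power of a product]
= (((((((x⁻¹)⁻¹) · ((y³)⁻¹)) · ((y⁵)⁻¹)) / ((x⁵)⁻¹)) / x³) · y³) · x⁻¹    [power of a product]
= (((((x · ((y³)⁻¹)) · ((y⁵)⁻¹)) / ((x⁵)⁻¹)) / x³) · y³) · x⁻¹    [power of a power]
= (((((x · y⁻³) · ((y⁵)⁻¹)) / ((x⁵)⁻¹)) / x³) · y³) · x⁻¹    [power of a power]
= (((((x · y⁻³) · y⁻⁵) / ((x⁵)⁻¹)) / x³) · y³) · x⁻¹    [power of a power]
= (((((x · y⁻³) · y⁻⁵) / x⁻⁵) / x³) · y³) · x⁻¹    [power of a power]
= x²·y⁻⁵    [quotient of powers; product of powers]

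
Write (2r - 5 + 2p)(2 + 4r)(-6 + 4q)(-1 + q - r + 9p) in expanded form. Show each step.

-156r + 200qr - 48r² + 936pr - 64q²r - 16qr² - 672pqr + 48r³ - 384pr² + 32q²r² - 32qr³ + 256pqr² - 60 + 100q + 564p - 40q² - 400pq - 216p² + 16pq² + 144p²q - 432p²r + 32pq²r + 288p²qr

(2r - 5 + 2p)(2 + 4r)(-6 + 4q)(-1 + q - r + 9p)
= (4r + 8r² - 10 - 20r + 4p + 8pr)(-6 + 4q)(-1 + q - r + 9p)    [distributive law]
= (-16r + 8r² - 10 + 4p + 8pr)(-6 + 4q)(-1 + q - r + 9p)    [combine like terms]
= (96r - 64qr - 48r² + 32qr² + 60 - 40q - 24p + 16pq - 48pr + 32pqr)(-1 + q - r + 9p)    [distributive law]
= -96r + 96qr - 96r² + 864pr + 64qr - 64q²r + 64qr² - 576pqr + 48r² - 48qr² + 48r³ - 432pr² - 32qr² + 32q²r² - 32qr³ + 288pqr² - 60 + 60q - 60r + 540p + 40q - 40q² + 40qr - 360pq + 24p - 24pq + 24pr - 216p² - 16pq + 16pq² - 16pqr + 144p²q + 48pr - 48pqr + 48pr² - 432p²r - 32pqr + 32pq²r - 32pqr² + 288p²qr    [distributive law]
= -156r + 200qr - 48r² + 936pr - 64q²r - 16qr² - 672pqr + 48r³ - 384pr² + 32q²r² - 32qr³ + 256pqr² - 60 + 100q + 564p - 40q² - 400pq - 216p² + 16pq² + 144p²q - 432p²r + 32pq²r + 288p²qr    [combine like terms]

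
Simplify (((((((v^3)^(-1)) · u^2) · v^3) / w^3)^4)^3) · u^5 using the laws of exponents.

u^29·w^(-36)

(((((((v^3)^(-1)) · u^2) · v^3) / w^3)^4)^3) · u^5
= ((((((v^3)^(-1)) · u^2) · v^3) / w^3)^12) · u^5    [power of a power]
= ((((((v^3)^(-1)) · u^2) · v^3)^12) / ((w^3)^12)) · u^5    [power of a quotient]
= ((((((v^3)^(-1)) · u^2)^12) · ((v^3)^12)) / ((w^3)^12)) · u^5    [power of a product]
= ((((((v^3)^(-1))^12) · ((u^2)^12)) · ((v^3)^12)) / ((w^3)^12)) · u^5    [power of a product]
= (((((v^3)^(-12)) · ((u^2)^12)) · ((v^3)^12)) / ((w^3)^12)) · u^5    [power of a power]
= (((v^(-36) · ((u^2)^12)) · ((v^3)^12)) / ((w^3)^12)) · u^5    [power of a power]
= (((v^(-36) · u^24) · ((v^3)^12)) / ((w^3)^12)) · u^5    [power of a power]
= (((v^(-36) · u^24) · v^36) / ((w^3)^12)) · u^5    [power of a power]
= (((v^(-36) · u^24) · v^36) / w^36) · u^5    [power of a power]
= u^29·w^(-36)    [quotient of powers; product of powers]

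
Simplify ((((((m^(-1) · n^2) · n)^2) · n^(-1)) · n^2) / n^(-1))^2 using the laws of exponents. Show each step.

((((((m^(-1) · n^2) · n)^2) · n^(-1)) · n^2) / n^(-1))^2
= ((((((m^(-1) · n^2) · n)^2) · n^(-1)) · n^2)^2) / ((n^(-1))^2)    [power of a quotient]
= ((((((m^(-1) · n^2) · n)^2) · n^(-1))^2) · ((n^2)^2)) / ((n^(-1))^2)    [power of a product]
= ((((((m^(-1) · n^2) · n)^2)^2) · ((n^(-1))^2)) · ((n^2)^2)) / ((n^(-1))^2)    [power of a product]
= (((((m^(-1) · n^2) · n)^4) · ((n^(-1))^2)) · ((n^2)^2)) / ((n^(-1))^2)    [power of a power]
= (((((m^(-1) · n^2)^4) · (n^4)) · ((n^(-1))^2)) · ((n^2)^2)) / ((n^(-1))^2)    [power of a product]
= ((((((m^(-1))^4) · ((n^2)^4)) · (n^4)) · ((n^(-1))^2)) · ((n^2)^2)) / ((n^(-1))^2)    [power of a product]
= ((((m^(-4) · ((n^2)^4)) · (n^4)) · ((n^(-1))^2)) · ((n^2)^2)) / ((n^(-1))^2)    [power of a power]
= ((((m^(-4) · n^8) · (n^4)) · ((n^(-1))^2)) · ((n^2)^2)) / ((n^(-1))^2)    [power of a power]
= ((((m^(-4) · n^8) · n^4) · n^(-2)) · ((n^2)^2)) / ((n^(-1))^2)    [power of a power]
= ((((m^(-4) · n^8) · n^4) · n^(-2)) · n^4) / ((n^(-1))^2)    [power of a power]
= ((((m^(-4) · n^8) · n^4) · n^(-2)) · n^4) / n^(-2)    [power of a power]
= m^(-4)·n^16    [quotient of powers; product of powers]

m^(-4)·n^16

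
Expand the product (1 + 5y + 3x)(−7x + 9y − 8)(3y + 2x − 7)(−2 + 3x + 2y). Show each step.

(1 + 5y + 3x)(−7x + 9y − 8)(3y + 2x − 7)(−2 + 3x + 2y)
= (−7x + 9y − 8 − 35xy + 45y^2 − 40y − 21x^2 + 27xy − 24x)(3y + 2x − 7)(−2 + 3x + 2y)    [distributive law]
= (−31x − 31y − 8 − 8xy + 45y^2 − 21x^2)(3y + 2x − 7)(−2 + 3x + 2y)    [combine like terms]
= (−93xy − 62x^2 + 217x − 93y^2 − 62xy + 217y − 24y − 16x + 56 − 24xy^2 − 16x^2y + 56xy + 135y^3 + 90xy^2 − 315y^2 − 63x^2y − 42x^3 + 147x^2)(−2 + 3x + 2y)    [distributive law]
= (−99xy + 85x^2 + 201x − 408y^2 + 193y + 56 + 66xy^2 − 79x^2y + 135y^3 − 42x^3)(−2 + 3x + 2y)    [combine like terms]
= 198xy − 297x^2y − 198xy^2 − 170x^2 + 255x^3 + 170x^2y − 402x + 603x^2 + 402xy + 816y^2 − 1224xy^2 − 816y^3 − 386y + 579xy + 386y^2 − 112 + 168x + 112y − 132xy^2 + 198x^2y^2 + 132xy^3 + 158x^2y − 237x^3y − 158x^2y^2 − 270y^3 + 405xy^3 + 270y^4 + 84x^3 − 126x^4 − 84x^3y    [distributive law]
= 1179xy + 31x^2y − 1554xy^2 + 433x^2 + 339x^3 − 234x + 1202y^2 − 1086y^3 − 274y − 112 + 40x^2y^2 + 537xy^3 − 321x^3y + 270y^4 − 126x^4    [combine like terms]

1179xy + 31x^2y − 1554xy^2 + 433x^2 + 339x^3 − 234x + 1202y^2 − 1086y^3 − 274y − 112 + 40x^2y^2 + 537xy^3 − 321x^3y + 270y^4 − 126x^4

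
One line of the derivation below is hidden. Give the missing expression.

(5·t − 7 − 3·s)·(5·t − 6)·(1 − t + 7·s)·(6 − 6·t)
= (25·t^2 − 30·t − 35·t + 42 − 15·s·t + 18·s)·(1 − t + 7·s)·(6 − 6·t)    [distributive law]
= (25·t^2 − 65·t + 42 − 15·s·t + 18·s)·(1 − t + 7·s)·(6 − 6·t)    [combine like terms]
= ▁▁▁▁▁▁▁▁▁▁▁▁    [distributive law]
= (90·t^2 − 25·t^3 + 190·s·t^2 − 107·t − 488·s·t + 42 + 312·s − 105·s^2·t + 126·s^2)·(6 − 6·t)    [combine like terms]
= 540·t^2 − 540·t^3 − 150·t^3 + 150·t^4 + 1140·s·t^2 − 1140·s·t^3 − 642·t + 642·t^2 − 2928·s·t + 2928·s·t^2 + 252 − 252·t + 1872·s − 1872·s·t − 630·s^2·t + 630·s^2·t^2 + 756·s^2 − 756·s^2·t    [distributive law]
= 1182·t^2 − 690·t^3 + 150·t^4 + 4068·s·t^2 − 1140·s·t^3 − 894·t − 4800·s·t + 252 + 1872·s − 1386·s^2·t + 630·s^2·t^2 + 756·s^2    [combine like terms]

By distributive law:

(25·t^2 − 25·t^3 + 175·s·t^2 − 65·t + 65·t^2 − 455·s·t + 42 − 42·t + 294·s − 15·s·t + 15·s·t^2 − 105·s^2·t + 18·s − 18·s·t + 126·s^2)·(6 − 6·t)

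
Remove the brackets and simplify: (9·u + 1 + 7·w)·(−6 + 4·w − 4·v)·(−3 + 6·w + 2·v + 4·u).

(9·u + 1 + 7·w)·(−6 + 4·w − 4·v)·(−3 + 6·w + 2·v + 4·u)
= (−54·u + 36·u·w − 36·u·v − 6 + 4·w − 4·v − 42·w + 28·w^2 − 28·v·w)·(−3 + 6·w + 2·v + 4·u)    [distributive law]
= (−54·u + 36·u·w − 36·u·v − 6 − 38·w − 4·v + 28·w^2 − 28·v·w)·(−3 + 6·w + 2·v + 4·u)    [combine like terms]
= 162·u − 324·u·w − 108·u·v − 216·u^2 − 108·u·w + 216·u·w^2 + 72·u·v·w + 144·u^2·w + 108·u·v − 216·u·v·w − 72·u·v^2 − 144·u^2·v + 18 − 36·w − 12·v − 24·u + 114·w − 228·w^2 − 76·v·w − 152·u·w + 12·v − 24·v·w − 8·v^2 − 16·u·v − 84·w^2 + 168·w^3 + 56·v·w^2 + 112·u·w^2 + 84·v·w − 168·v·w^2 − 56·v^2·w − 112·u·v·w    [distributive law]
= 138·u − 584·u·w − 16·u·v − 216·u^2 + 328·u·w^2 − 256·u·v·w + 144·u^2·w − 72·u·v^2 − 144·u^2·v + 18 + 78·w − 312·w^2 − 16·v·w − 8·v^2 + 168·w^3 − 112·v·w^2 − 56·v^2·w    [combine like terms]

138·u − 584·u·w − 16·u·v − 216·u^2 + 328·u·w^2 − 256·u·v·w + 144·u^2·w − 72·u·v^2 − 144·u^2·v + 18 + 78·w − 312·w^2 − 16·v·w − 8·v^2 + 168·w^3 − 112·v·w^2 − 56·v^2·w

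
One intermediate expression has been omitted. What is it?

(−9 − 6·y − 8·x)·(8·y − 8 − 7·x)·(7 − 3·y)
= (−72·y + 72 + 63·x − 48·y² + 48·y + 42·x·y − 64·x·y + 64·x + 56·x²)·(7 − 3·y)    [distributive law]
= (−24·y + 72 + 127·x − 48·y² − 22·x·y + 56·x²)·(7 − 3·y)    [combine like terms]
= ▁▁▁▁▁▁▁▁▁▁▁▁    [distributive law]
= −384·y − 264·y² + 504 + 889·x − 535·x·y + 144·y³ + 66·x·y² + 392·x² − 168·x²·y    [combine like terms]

Applying distributive law to the line above:

−168·y + 72·y² + 504 − 216·y + 889·x − 381·x·y − 336·y² + 144·y³ − 154·x·y + 66·x·y² + 392·x² − 168·x²·y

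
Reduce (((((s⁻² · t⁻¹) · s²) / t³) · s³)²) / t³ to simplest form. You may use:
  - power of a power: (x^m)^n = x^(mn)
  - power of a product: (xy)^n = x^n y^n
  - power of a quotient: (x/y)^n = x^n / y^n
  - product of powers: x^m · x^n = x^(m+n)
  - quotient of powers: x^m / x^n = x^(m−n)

s⁶t⁻¹¹

(((((s⁻² · t⁻¹) · s²) / t³) · s³)²) / t³
= (((((s⁻² · t⁻¹) · s²) / t³)²) · ((s³)²)) / t³    [power of a product]
= (((((s⁻² · t⁻¹) · s²)²) / ((t³)²)) · ((s³)²)) / t³    [power of a quotient]
= (((((s⁻² · t⁻¹)²) · ((s²)²)) / ((t³)²)) · ((s³)²)) / t³    [power of a product]
= ((((((s⁻²)²) · ((t⁻¹)²)) · ((s²)²)) / ((t³)²)) · ((s³)²)) / t³    [power of a product]
= ((((s⁻⁴ · ((t⁻¹)²)) · ((s²)²)) / ((t³)²)) · ((s³)²)) / t³    [power of a power]
= ((((s⁻⁴ · t⁻²) · ((s²)²)) / ((t³)²)) · ((s³)²)) / t³    [power of a power]
= ((((s⁻⁴ · t⁻²) · s⁴) / ((t³)²)) · ((s³)²)) / t³    [power of a power]
= ((((s⁻⁴ · t⁻²) · s⁴) / t⁶) · ((s³)²)) / t³    [power of a power]
= ((((s⁻⁴ · t⁻²) · s⁴) / t⁶) · s⁶) / t³    [power of a power]
= s⁶t⁻¹¹    [quotient of powers; product of powers]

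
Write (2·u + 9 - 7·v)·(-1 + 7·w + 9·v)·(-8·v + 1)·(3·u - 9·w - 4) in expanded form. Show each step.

(2·u + 9 - 7·v)·(-1 + 7·w + 9·v)·(-8·v + 1)·(3·u - 9·w - 4)
= (-2·u + 14·u·w + 18·u·v - 9 + 63·w + 81·v + 7·v - 49·v·w - 63·v^2)·(-8·v + 1)·(3·u - 9·w - 4)    [distributive law]
= (-2·u + 14·u·w + 18·u·v - 9 + 63·w + 88·v - 49·v·w - 63·v^2)·(-8·v + 1)·(3·u - 9·w - 4)    [combine like terms]
= (16·u·v - 2·u - 112·u·v·w + 14·u·w - 144·u·v^2 + 18·u·v + 72·v - 9 - 504·v·w + 63·w - 704·v^2 + 88·v + 392·v^2·w - 49·v·w + 504·v^3 - 63·v^2)·(3·u - 9·w - 4)    [distributive law]
= (34·u·v - 2·u - 112·u·v·w + 14·u·w - 144·u·v^2 + 160·v - 9 - 553·v·w + 63·w - 767·v^2 + 392·v^2·w + 504·v^3)·(3·u - 9·w - 4)    [combine like terms]
= 102·u^2·v - 306·u·v·w - 136·u·v - 6·u^2 + 18·u·w + 8·u - 336·u^2·v·w + 1008·u·v·w^2 + 448·u·v·w + 42·u^2·w - 126·u·w^2 - 56·u·w - 432·u^2·v^2 + 1296·u·v^2·w + 576·u·v^2 + 480·u·v - 1440·v·w - 640·v - 27·u + 81·w + 36 - 1659·u·v·w + 4977·v·w^2 + 2212·v·w + 189·u·w - 567·w^2 - 252·w - 2301·u·v^2 + 6903·v^2·w + 3068·v^2 + 1176·u·v^2·w - 3528·v^2·w^2 - 1568·v^2·w + 1512·u·v^3 - 4536·v^3·w - 2016·v^3    [distributive law]
= 102·u^2·v - 1517·u·v·w + 344·u·v - 6·u^2 + 151·u·w - 19·u - 336·u^2·v·w + 1008·u·v·w^2 + 42·u^2·w - 126·u·w^2 - 432·u^2·v^2 + 2472·u·v^2·w - 1725·u·v^2 + 772·v·w - 640·v - 171·w + 36 + 4977·v·w^2 - 567·w^2 + 5335·v^2·w + 3068·v^2 - 3528·v^2·w^2 + 1512·u·v^3 - 4536·v^3·w - 2016·v^3    [combine like terms]

102·u^2·v - 1517·u·v·w + 344·u·v - 6·u^2 + 151·u·w - 19·u - 336·u^2·v·w + 1008·u·v·w^2 + 42·u^2·w - 126·u·w^2 - 432·u^2·v^2 + 2472·u·v^2·w - 1725·u·v^2 + 772·v·w - 640·v - 171·w + 36 + 4977·v·w^2 - 567·w^2 + 5335·v^2·w + 3068·v^2 - 3528·v^2·w^2 + 1512·u·v^3 - 4536·v^3·w - 2016·v^3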